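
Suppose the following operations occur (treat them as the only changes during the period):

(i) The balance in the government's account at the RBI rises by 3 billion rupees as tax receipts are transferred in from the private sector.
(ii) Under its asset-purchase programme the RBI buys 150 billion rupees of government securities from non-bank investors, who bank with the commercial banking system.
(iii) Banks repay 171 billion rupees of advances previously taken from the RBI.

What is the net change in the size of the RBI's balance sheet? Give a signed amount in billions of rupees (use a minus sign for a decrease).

Government account inflow 3 billion rupees: only the composition of liabilities changes → 0.
Asset purchase (from non-banks) 150 billion rupees: an RBI asset is acquired → +150B.
Discount-window repayment 171 billion rupees: an RBI asset is shed → −171B.
Net: 0 + 150 − 171 = -21 billion.

-21 billion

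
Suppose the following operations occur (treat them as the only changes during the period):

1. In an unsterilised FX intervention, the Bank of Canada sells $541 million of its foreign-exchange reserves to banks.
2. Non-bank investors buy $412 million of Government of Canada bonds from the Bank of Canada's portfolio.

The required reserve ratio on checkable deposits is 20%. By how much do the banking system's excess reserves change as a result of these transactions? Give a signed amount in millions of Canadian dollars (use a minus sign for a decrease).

-$870.6 million

FX sale $541 million: reserves −$541M, deposits 0.
Asset sale (to non-banks) $412 million: reserves −$412M, deposits −$412M.
Totals: Δreserves = −$953M, Δdeposits = −$412M.
Δrequired reserves = 20% × −$412M = −$82.4M.
Δexcess reserves = Δreserves − Δrequired = −$953M − (−$82.4M) = -$870.6 million.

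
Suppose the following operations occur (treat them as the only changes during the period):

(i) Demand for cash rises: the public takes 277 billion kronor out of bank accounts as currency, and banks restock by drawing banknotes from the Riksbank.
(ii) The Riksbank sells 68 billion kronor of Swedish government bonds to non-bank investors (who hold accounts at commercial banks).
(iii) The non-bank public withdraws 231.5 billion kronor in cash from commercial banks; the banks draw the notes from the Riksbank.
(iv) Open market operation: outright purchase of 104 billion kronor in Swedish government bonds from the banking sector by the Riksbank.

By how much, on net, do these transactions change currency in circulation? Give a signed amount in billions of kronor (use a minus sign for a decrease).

+508.5 billion

Currency withdrawal 277 billion kronor: notes leave the central bank → +277B.
Asset sale (to non-banks) 68 billion kronor: no currency enters or leaves circulation → 0.
Currency withdrawal 231.5 billion kronor: notes leave the central bank → +231.5B.
OMO purchase (from banks) 104 billion kronor: no currency enters or leaves circulation → 0.
Net: 277 + 0 + 231.5 + 0 = +508.5 billion.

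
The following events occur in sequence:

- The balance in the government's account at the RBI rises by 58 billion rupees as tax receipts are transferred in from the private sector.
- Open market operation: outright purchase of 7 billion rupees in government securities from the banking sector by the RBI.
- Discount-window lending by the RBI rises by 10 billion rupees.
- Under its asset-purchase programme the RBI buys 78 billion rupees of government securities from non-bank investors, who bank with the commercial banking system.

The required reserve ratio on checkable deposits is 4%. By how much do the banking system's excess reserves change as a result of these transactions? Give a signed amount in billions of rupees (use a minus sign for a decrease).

+36.2 billion

Government account inflow 58 billion rupees: reserves −58B, deposits −58B.
OMO purchase (from banks) 7 billion rupees: reserves +7B, deposits 0.
Discount-window loan 10 billion rupees: reserves +10B, deposits 0.
Asset purchase (from non-banks) 78 billion rupees: reserves +78B, deposits +78B.
Totals: Δreserves = +37B, Δdeposits = +20B.
Δrequired reserves = 4% × +20B = +0.8B.
Δexcess reserves = Δreserves − Δrequired = +37B − (+0.8B) = +36.2 billion.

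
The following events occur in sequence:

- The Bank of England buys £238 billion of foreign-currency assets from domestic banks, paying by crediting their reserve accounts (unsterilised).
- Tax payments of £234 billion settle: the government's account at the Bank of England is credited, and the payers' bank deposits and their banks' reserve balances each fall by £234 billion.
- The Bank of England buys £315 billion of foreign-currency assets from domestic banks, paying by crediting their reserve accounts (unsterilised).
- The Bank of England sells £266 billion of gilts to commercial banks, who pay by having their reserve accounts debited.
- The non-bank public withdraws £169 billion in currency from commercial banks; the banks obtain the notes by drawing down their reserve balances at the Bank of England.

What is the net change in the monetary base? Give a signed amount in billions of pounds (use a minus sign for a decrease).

+£53 billion

Bank of England balance sheet:
  Assets:      Securities −£266B, Foreign assets +£553B
  Liabilities: Bank reserves −£116B, Currency in circulation +£169B, Government deposits +£234B
Monetary base = currency + reserves: +£169B + (−£116B) = +£53 billion.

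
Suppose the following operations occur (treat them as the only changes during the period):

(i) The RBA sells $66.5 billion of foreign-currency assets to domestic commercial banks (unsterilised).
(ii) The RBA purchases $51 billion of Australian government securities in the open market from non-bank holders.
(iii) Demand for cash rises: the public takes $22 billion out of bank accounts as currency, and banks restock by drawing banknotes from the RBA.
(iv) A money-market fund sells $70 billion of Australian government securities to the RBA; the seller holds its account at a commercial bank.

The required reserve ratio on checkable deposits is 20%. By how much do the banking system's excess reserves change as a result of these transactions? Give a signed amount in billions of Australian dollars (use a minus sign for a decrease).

+$12.7 billion

FX sale $66.5 billion: reserves −$66.5B, deposits 0.
Asset purchase (from non-banks) $51 billion: reserves +$51B, deposits +$51B.
Currency withdrawal $22 billion: reserves −$22B, deposits −$22B.
Asset purchase (from non-banks) $70 billion: reserves +$70B, deposits +$70B.
Totals: Δreserves = +$32.5B, Δdeposits = +$99B.
Δrequired reserves = 20% × +$99B = +$19.8B.
Δexcess reserves = Δreserves − Δrequired = +$32.5B − (+$19.8B) = +$12.7 billion.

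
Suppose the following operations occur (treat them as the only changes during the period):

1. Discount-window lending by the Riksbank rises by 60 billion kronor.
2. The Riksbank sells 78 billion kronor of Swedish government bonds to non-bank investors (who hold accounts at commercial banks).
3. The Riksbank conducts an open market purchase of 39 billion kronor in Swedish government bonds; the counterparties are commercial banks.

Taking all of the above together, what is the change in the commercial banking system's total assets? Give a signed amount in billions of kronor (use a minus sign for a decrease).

Discount-window loan 60 billion kronor: bank balance sheets expand → +60B.
Asset sale (to non-banks) 78 billion kronor: bank balance sheets shrink → −78B.
OMO purchase (from banks) 39 billion kronor: just an asset swap on bank balance sheets → 0.
Net: 60 − 78 + 0 = -18 billion.

-18 billion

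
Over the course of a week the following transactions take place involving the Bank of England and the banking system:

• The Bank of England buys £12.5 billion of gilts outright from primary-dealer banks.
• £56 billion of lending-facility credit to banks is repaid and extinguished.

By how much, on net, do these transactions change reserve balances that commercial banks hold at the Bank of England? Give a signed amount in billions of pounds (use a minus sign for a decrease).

Bank of England balance sheet:
  Assets:      Securities +£12.5B, Loans to banks −£56B
  Liabilities: Bank reserves −£43.5B
Commercial banking system:
  Assets:      Reserves at CB −£43.5B, Securities −£12.5B
  Liabilities: Borrowings from CB −£56B
So the change in reserve balances that commercial banks hold at the Bank of England is -£43.5 billion.

-£43.5 billion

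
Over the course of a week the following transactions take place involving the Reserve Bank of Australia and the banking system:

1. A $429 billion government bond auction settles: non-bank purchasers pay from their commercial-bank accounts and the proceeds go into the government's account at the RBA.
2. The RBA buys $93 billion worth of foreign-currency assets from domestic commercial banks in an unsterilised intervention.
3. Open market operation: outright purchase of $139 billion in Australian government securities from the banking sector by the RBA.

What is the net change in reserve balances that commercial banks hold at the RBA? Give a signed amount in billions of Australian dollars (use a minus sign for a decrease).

Government account inflow $429 billion: funds move from bank reserves into the government account → −$429B.
FX purchase $93 billion: the RBA pays by crediting reserve accounts → +$93B.
OMO purchase (from banks) $139 billion: the RBA pays by crediting reserve accounts → +$139B.
Net: −429 + 93 + 139 = -$197 billion.

-$197 billion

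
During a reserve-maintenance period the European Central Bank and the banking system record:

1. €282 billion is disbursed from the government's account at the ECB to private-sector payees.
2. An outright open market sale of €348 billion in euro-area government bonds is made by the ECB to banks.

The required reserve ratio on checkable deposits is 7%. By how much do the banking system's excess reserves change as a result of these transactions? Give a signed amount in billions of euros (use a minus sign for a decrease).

-€85.74 billion

Government spending €282 billion: reserves +€282B, deposits +€282B.
OMO sale (to banks) €348 billion: reserves −€348B, deposits 0.
Totals: Δreserves = −€66B, Δdeposits = +€282B.
Δrequired reserves = 7% × +€282B = +€19.74B.
Δexcess reserves = Δreserves − Δrequired = −€66B − (+€19.74B) = -€85.74 billion.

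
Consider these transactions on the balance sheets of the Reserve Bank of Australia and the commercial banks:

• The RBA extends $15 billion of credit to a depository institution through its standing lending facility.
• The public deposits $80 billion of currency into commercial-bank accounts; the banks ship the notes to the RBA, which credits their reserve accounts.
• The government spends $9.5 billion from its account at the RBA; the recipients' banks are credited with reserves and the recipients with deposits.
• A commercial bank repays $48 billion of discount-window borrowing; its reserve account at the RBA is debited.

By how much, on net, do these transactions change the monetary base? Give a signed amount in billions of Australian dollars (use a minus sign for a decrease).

-$23.5 billion

RBA balance sheet:
  Assets:      Loans to banks −$33B
  Liabilities: Bank reserves +$56.5B, Currency in circulation −$80B, Government deposits −$9.5B
Monetary base = currency + reserves: −$80B + (+$56.5B) = -$23.5 billion.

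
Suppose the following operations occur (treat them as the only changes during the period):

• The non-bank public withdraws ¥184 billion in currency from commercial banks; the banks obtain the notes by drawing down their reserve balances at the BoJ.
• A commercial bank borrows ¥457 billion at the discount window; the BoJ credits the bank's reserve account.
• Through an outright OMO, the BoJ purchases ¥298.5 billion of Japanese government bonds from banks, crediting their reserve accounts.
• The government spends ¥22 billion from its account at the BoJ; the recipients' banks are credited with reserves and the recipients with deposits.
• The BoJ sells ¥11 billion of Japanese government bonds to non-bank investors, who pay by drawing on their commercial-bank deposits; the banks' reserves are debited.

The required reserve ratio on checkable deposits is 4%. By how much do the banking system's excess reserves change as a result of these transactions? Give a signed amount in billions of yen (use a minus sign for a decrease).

+¥589.42 billion

Currency withdrawal ¥184 billion: reserves −¥184B, deposits −¥184B.
Discount-window loan ¥457 billion: reserves +¥457B, deposits 0.
OMO purchase (from banks) ¥298.5 billion: reserves +¥298.5B, deposits 0.
Government spending ¥22 billion: reserves +¥22B, deposits +¥22B.
Asset sale (to non-banks) ¥11 billion: reserves −¥11B, deposits −¥11B.
Totals: Δreserves = +¥582.5B, Δdeposits = −¥173B.
Δrequired reserves = 4% × −¥173B = −¥6.92B.
Δexcess reserves = Δreserves − Δrequired = +¥582.5B − (−¥6.92B) = +¥589.42 billion.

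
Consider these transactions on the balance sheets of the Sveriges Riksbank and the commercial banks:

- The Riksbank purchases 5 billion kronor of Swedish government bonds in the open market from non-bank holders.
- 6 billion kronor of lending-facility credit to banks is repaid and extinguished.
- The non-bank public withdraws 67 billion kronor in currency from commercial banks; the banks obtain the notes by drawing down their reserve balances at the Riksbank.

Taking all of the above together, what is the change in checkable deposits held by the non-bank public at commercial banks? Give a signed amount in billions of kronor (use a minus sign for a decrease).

Asset purchase (from non-banks) 5 billion kronor: non-bank counterparties' bank balances rise → +5B.
Discount-window repayment 6 billion kronor: the counterparty is a bank, so public deposits are unchanged → 0.
Currency withdrawal 67 billion kronor: non-bank counterparties' bank balances fall → −67B.
Net: 5 + 0 − 67 = -62 billion.

-62 billion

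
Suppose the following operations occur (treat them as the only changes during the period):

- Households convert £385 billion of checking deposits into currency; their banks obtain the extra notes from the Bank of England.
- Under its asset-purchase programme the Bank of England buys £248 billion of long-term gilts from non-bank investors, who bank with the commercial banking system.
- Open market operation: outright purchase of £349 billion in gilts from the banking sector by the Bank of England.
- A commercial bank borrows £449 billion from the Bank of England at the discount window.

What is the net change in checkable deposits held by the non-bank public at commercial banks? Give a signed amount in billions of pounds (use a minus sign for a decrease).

-£137 billion

Currency withdrawal £385 billion: non-bank counterparties' bank balances fall → −£385B.
Asset purchase (from non-banks) £248 billion: non-bank counterparties' bank balances rise → +£248B.
OMO purchase (from banks) £349 billion: the counterparty is a bank, so public deposits are unchanged → 0.
Discount-window loan £449 billion: the counterparty is a bank, so public deposits are unchanged → 0.
Net: −385 + 248 + 0 + 0 = -£137 billion.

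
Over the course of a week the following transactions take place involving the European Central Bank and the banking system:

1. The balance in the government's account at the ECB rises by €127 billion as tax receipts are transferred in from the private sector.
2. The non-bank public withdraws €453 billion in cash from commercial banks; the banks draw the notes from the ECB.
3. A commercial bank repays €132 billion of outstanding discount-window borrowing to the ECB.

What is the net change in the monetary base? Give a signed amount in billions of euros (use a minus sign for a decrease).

-€259 billion

ECB balance sheet:
  Assets:      Loans to banks −€132B
  Liabilities: Bank reserves −€712B, Currency in circulation +€453B, Government deposits +€127B
Monetary base = currency + reserves: +€453B + (−€712B) = -€259 billion.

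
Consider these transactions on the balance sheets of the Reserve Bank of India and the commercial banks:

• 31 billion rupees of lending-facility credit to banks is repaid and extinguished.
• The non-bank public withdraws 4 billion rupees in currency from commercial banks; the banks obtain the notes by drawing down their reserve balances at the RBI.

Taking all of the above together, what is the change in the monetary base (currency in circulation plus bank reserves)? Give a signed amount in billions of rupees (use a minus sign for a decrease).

RBI balance sheet:
  Assets:      Loans to banks −31B
  Liabilities: Bank reserves −35B, Currency in circulation +4B
Monetary base = currency + reserves: +4B + (−35B) = -31 billion.

-31 billion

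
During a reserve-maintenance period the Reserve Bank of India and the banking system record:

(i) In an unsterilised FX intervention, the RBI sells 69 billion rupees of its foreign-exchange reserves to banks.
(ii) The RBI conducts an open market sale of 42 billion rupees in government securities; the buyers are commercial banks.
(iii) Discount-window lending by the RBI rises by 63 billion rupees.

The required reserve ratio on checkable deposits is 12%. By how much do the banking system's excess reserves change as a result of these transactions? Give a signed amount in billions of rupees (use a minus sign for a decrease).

FX sale 69 billion rupees: reserves −69B, deposits 0.
OMO sale (to banks) 42 billion rupees: reserves −42B, deposits 0.
Discount-window loan 63 billion rupees: reserves +63B, deposits 0.
Totals: Δreserves = −48B, Δdeposits = 0.
Δrequired reserves = 12% × 0 = 0.
Δexcess reserves = Δreserves − Δrequired = −48B − (0) = -48 billion.

-48 billion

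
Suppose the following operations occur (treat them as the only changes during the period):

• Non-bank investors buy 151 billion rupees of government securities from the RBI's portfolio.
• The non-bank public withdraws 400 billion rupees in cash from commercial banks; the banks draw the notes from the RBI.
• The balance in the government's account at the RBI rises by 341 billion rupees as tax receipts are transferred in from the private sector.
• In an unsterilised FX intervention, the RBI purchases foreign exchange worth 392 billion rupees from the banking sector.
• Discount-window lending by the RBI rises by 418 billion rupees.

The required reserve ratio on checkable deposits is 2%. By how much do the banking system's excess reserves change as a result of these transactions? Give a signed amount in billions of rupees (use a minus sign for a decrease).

Asset sale (to non-banks) 151 billion rupees: reserves −151B, deposits −151B.
Currency withdrawal 400 billion rupees: reserves −400B, deposits −400B.
Government account inflow 341 billion rupees: reserves −341B, deposits −341B.
FX purchase 392 billion rupees: reserves +392B, deposits 0.
Discount-window loan 418 billion rupees: reserves +418B, deposits 0.
Totals: Δreserves = −82B, Δdeposits = −892B.
Δrequired reserves = 2% × −892B = −17.84B.
Δexcess reserves = Δreserves − Δrequired = −82B − (−17.84B) = -64.16 billion.

-64.16 billion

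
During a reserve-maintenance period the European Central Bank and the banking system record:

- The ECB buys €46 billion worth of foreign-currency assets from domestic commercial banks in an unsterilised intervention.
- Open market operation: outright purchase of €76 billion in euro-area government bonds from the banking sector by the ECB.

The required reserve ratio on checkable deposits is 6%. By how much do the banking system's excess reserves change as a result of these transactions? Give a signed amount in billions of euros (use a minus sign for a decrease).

+€122 billion

FX purchase €46 billion: reserves +€46B, deposits 0.
OMO purchase (from banks) €76 billion: reserves +€76B, deposits 0.
Totals: Δreserves = +€122B, Δdeposits = 0.
Δrequired reserves = 6% × 0 = 0.
Δexcess reserves = Δreserves − Δrequired = +€122B − (0) = +€122 billion.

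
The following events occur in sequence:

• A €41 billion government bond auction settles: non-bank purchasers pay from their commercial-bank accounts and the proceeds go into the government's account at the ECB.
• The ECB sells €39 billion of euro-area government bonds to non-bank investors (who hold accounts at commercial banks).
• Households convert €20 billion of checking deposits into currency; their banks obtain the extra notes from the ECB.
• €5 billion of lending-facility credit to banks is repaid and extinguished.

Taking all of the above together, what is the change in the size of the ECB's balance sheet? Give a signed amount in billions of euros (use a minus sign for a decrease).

-€44 billion

ECB balance sheet:
  Assets:      Securities −€39B, Loans to banks −€5B
  Liabilities: Bank reserves −€105B, Currency in circulation +€20B, Government deposits +€41B
Commercial banking system:
  Assets:      Reserves at CB −€105B
  Liabilities: Checkable deposits −€100B, Borrowings from CB −€5B
Change in total ECB assets = -€44 billion.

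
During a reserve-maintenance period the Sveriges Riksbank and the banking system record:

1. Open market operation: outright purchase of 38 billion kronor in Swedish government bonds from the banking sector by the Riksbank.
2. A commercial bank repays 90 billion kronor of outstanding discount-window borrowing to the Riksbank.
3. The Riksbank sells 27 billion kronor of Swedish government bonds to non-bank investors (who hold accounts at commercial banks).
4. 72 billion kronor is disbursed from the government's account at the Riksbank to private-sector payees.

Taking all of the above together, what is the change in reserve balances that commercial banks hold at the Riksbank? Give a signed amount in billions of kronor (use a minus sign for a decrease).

-7 billion

OMO purchase (from banks) 38 billion kronor: the Riksbank pays by crediting reserve accounts → +38B.
Discount-window repayment 90 billion kronor: repayment is debited from reserves → −90B.
Asset sale (to non-banks) 27 billion kronor: the non-bank buyers' banks settle from reserves → −27B.
Government spending 72 billion kronor: government payments flow into bank reserve accounts → +72B.
Net: 38 − 90 − 27 + 72 = -7 billion.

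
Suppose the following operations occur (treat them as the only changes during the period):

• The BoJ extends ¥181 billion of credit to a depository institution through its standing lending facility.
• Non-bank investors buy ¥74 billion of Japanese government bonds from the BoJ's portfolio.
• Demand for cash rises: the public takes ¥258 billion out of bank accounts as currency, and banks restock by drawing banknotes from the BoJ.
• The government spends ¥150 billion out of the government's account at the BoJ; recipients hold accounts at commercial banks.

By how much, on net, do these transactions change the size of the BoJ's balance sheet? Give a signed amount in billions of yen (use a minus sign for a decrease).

Discount-window loan ¥181 billion: a BoJ asset is acquired → +¥181B.
Asset sale (to non-banks) ¥74 billion: a BoJ asset is shed → −¥74B.
Currency withdrawal ¥258 billion: only the composition of liabilities changes → 0.
Government spending ¥150 billion: only the composition of liabilities changes → 0.
Net: 181 − 74 + 0 + 0 = +¥107 billion.

+¥107 billion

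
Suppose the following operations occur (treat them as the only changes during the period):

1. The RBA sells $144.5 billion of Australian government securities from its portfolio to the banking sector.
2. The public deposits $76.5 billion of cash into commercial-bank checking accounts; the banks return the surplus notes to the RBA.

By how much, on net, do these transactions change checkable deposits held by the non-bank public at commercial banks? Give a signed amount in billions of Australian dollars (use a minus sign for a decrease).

OMO sale (to banks) $144.5 billion: the counterparty is a bank, so public deposits are unchanged → 0.
Currency deposit $76.5 billion: non-bank counterparties' bank balances rise → +$76.5B.
Net: 0 + 76.5 = +$76.5 billion.

+$76.5 billion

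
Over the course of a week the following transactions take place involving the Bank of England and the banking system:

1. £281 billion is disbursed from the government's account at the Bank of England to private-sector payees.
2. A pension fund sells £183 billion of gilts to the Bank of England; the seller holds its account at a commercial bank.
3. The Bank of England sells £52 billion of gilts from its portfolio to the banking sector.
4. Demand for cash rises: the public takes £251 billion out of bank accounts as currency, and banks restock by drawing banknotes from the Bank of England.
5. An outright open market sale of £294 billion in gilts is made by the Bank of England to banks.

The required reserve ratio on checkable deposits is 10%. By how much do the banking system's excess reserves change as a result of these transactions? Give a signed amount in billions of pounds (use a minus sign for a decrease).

-£154.3 billion

Government spending £281 billion: reserves +£281B, deposits +£281B.
Asset purchase (from non-banks) £183 billion: reserves +£183B, deposits +£183B.
OMO sale (to banks) £52 billion: reserves −£52B, deposits 0.
Currency withdrawal £251 billion: reserves −£251B, deposits −£251B.
OMO sale (to banks) £294 billion: reserves −£294B, deposits 0.
Totals: Δreserves = −£133B, Δdeposits = +£213B.
Δrequired reserves = 10% × +£213B = +£21.3B.
Δexcess reserves = Δreserves − Δrequired = −£133B − (+£21.3B) = -£154.3 billion.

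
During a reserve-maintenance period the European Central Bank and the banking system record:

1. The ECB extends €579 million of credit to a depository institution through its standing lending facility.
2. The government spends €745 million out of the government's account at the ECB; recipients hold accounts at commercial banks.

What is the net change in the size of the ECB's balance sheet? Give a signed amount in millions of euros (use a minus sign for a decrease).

+€579 million

Discount-window loan €579 million: an ECB asset is acquired → +€579M.
Government spending €745 million: only the composition of liabilities changes → 0.
Net: 579 + 0 = +€579 million.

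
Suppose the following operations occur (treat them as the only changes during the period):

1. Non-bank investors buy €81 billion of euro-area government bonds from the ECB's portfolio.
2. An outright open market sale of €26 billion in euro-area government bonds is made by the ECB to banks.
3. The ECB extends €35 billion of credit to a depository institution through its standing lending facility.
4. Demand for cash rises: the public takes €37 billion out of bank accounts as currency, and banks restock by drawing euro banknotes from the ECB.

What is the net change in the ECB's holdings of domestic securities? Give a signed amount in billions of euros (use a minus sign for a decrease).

-€107 billion

Asset sale (to non-banks) €81 billion: securities removed from the ECB's portfolio → −€81B.
OMO sale (to banks) €26 billion: securities removed from the ECB's portfolio → −€26B.
Discount-window loan €35 billion: the ECB's securities portfolio is untouched → 0.
Currency withdrawal €37 billion: the ECB's securities portfolio is untouched → 0.
Net: −81 − 26 + 0 + 0 = -€107 billion.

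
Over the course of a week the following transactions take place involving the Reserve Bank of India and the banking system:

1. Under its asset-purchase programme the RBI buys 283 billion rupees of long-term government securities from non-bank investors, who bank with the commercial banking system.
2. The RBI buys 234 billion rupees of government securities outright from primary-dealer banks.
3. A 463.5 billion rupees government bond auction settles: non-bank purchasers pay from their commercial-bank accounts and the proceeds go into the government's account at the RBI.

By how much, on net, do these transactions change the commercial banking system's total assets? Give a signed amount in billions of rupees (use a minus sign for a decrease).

-180.5 billion

RBI balance sheet:
  Assets:      Securities +517B
  Liabilities: Bank reserves +53.5B, Government deposits +463.5B
Commercial banking system:
  Assets:      Reserves at CB +53.5B, Securities −234B
  Liabilities: Checkable deposits −180.5B
Change in total bank assets = -180.5 billion.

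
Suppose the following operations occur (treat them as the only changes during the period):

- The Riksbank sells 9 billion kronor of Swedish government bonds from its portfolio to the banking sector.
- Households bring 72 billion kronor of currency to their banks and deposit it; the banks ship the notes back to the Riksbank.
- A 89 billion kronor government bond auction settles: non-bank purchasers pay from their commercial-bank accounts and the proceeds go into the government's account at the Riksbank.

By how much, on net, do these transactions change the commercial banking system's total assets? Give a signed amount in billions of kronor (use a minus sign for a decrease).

-17 billion

OMO sale (to banks) 9 billion kronor: just an asset swap on bank balance sheets → 0.
Currency deposit 72 billion kronor: bank balance sheets expand → +72B.
Government account inflow 89 billion kronor: bank balance sheets shrink → −89B.
Net: 0 + 72 − 89 = -17 billion.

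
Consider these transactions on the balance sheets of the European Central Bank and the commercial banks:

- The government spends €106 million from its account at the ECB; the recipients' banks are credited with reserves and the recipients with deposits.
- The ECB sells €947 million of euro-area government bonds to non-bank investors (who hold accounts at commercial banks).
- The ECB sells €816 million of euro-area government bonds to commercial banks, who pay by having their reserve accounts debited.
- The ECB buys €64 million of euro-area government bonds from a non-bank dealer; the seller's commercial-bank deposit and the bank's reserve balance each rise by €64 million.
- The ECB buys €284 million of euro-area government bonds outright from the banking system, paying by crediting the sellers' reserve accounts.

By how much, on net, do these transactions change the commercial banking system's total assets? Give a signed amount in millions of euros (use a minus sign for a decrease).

ECB balance sheet:
  Assets:      Securities −€1415M
  Liabilities: Bank reserves −€1309M, Government deposits −€106M
Commercial banking system:
  Assets:      Reserves at CB −€1309M, Securities +€532M
  Liabilities: Checkable deposits −€777M
Change in total bank assets = -€777 million.

-€777 million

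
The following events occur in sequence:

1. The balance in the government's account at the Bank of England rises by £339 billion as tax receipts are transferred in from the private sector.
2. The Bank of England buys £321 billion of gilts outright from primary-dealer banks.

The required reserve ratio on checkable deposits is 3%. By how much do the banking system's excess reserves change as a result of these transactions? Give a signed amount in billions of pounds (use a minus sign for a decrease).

Government account inflow £339 billion: reserves −£339B, deposits −£339B.
OMO purchase (from banks) £321 billion: reserves +£321B, deposits 0.
Totals: Δreserves = −£18B, Δdeposits = −£339B.
Δrequired reserves = 3% × −£339B = −£10.17B.
Δexcess reserves = Δreserves − Δrequired = −£18B − (−£10.17B) = -£7.83 billion.

-£7.83 billion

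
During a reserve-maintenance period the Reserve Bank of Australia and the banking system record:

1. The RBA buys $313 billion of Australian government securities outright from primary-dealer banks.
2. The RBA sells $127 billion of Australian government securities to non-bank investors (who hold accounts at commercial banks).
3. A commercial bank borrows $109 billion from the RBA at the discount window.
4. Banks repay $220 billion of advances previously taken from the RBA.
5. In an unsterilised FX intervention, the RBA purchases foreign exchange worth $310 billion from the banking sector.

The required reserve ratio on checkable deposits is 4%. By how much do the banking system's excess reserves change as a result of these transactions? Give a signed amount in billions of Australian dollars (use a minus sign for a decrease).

+$390.08 billion

OMO purchase (from banks) $313 billion: reserves +$313B, deposits 0.
Asset sale (to non-banks) $127 billion: reserves −$127B, deposits −$127B.
Discount-window loan $109 billion: reserves +$109B, deposits 0.
Discount-window repayment $220 billion: reserves −$220B, deposits 0.
FX purchase $310 billion: reserves +$310B, deposits 0.
Totals: Δreserves = +$385B, Δdeposits = −$127B.
Δrequired reserves = 4% × −$127B = −$5.08B.
Δexcess reserves = Δreserves − Δrequired = +$385B − (−$5.08B) = +$390.08 billion.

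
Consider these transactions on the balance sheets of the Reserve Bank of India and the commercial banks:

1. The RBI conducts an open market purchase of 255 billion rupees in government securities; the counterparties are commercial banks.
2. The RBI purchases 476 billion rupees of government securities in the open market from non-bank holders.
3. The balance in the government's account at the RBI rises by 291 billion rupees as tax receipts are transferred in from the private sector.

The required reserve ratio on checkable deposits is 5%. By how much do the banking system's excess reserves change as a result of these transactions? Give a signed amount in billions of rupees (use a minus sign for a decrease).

OMO purchase (from banks) 255 billion rupees: reserves +255B, deposits 0.
Asset purchase (from non-banks) 476 billion rupees: reserves +476B, deposits +476B.
Government account inflow 291 billion rupees: reserves −291B, deposits −291B.
Totals: Δreserves = +440B, Δdeposits = +185B.
Δrequired reserves = 5% × +185B = +9.25B.
Δexcess reserves = Δreserves − Δrequired = +440B − (+9.25B) = +430.75 billion.

+430.75 billion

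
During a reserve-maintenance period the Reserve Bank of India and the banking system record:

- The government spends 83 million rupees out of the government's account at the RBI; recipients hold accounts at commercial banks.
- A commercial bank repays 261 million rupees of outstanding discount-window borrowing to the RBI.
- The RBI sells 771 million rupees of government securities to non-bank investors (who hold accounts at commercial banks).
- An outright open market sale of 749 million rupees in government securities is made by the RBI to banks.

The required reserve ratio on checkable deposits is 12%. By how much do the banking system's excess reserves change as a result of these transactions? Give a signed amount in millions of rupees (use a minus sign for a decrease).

Government spending 83 million rupees: reserves +83M, deposits +83M.
Discount-window repayment 261 million rupees: reserves −261M, deposits 0.
Asset sale (to non-banks) 771 million rupees: reserves −771M, deposits −771M.
OMO sale (to banks) 749 million rupees: reserves −749M, deposits 0.
Totals: Δreserves = −1698M, Δdeposits = −688M.
Δrequired reserves = 12% × −688M = −82.56M.
Δexcess reserves = Δreserves − Δrequired = −1698M − (−82.56M) = -1615.44 million.

-1615.44 million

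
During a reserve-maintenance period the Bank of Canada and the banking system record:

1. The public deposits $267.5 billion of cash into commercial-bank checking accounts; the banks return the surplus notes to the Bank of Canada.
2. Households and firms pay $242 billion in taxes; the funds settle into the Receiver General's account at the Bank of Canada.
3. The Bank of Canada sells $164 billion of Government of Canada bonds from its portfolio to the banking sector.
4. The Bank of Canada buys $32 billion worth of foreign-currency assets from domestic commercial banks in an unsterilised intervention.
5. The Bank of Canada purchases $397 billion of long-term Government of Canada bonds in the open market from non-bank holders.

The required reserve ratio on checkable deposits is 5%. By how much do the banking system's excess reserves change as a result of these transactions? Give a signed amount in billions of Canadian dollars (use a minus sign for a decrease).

+$269.375 billion

Currency deposit $267.5 billion: reserves +$267.5B, deposits +$267.5B.
Government account inflow $242 billion: reserves −$242B, deposits −$242B.
OMO sale (to banks) $164 billion: reserves −$164B, deposits 0.
FX purchase $32 billion: reserves +$32B, deposits 0.
Asset purchase (from non-banks) $397 billion: reserves +$397B, deposits +$397B.
Totals: Δreserves = +$290.5B, Δdeposits = +$422.5B.
Δrequired reserves = 5% × +$422.5B = +$21.125B.
Δexcess reserves = Δreserves − Δrequired = +$290.5B − (+$21.125B) = +$269.375 billion.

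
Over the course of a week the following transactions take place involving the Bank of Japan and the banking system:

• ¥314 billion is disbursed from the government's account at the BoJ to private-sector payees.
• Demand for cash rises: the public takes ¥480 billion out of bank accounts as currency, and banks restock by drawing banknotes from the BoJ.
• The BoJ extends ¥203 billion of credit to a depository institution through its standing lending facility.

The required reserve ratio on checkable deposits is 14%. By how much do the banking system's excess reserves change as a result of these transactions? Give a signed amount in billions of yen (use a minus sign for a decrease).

+¥60.24 billion

Government spending ¥314 billion: reserves +¥314B, deposits +¥314B.
Currency withdrawal ¥480 billion: reserves −¥480B, deposits −¥480B.
Discount-window loan ¥203 billion: reserves +¥203B, deposits 0.
Totals: Δreserves = +¥37B, Δdeposits = −¥166B.
Δrequired reserves = 14% × −¥166B = −¥23.24B.
Δexcess reserves = Δreserves − Δrequired = +¥37B − (−¥23.24B) = +¥60.24 billion.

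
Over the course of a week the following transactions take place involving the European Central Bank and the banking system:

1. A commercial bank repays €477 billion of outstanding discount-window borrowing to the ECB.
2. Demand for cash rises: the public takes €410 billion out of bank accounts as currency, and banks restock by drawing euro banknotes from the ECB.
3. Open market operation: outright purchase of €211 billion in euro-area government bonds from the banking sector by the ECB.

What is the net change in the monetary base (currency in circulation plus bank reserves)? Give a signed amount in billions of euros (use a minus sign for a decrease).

Discount-window repayment €477 billion: ECB balance sheet contracts → −€477B.
Currency withdrawal €410 billion: just a shift between currency and reserves — both are base money → 0.
OMO purchase (from banks) €211 billion: ECB balance sheet expands → +€211B.
Net: −477 + 0 + 211 = -€266 billion.

-€266 billion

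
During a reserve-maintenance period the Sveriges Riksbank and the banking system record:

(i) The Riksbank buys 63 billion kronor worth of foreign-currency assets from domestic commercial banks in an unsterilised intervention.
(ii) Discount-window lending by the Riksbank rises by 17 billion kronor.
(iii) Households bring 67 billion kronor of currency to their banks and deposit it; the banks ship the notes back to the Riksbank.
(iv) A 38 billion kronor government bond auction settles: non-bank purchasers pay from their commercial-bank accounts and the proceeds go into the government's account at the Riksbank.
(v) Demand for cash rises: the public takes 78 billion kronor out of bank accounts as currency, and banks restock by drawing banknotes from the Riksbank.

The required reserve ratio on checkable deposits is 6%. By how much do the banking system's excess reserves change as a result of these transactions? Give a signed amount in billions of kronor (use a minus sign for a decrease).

FX purchase 63 billion kronor: reserves +63B, deposits 0.
Discount-window loan 17 billion kronor: reserves +17B, deposits 0.
Currency deposit 67 billion kronor: reserves +67B, deposits +67B.
Government account inflow 38 billion kronor: reserves −38B, deposits −38B.
Currency withdrawal 78 billion kronor: reserves −78B, deposits −78B.
Totals: Δreserves = +31B, Δdeposits = −49B.
Δrequired reserves = 6% × −49B = −2.94B.
Δexcess reserves = Δreserves − Δrequired = +31B − (−2.94B) = +33.94 billion.

+33.94 billion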